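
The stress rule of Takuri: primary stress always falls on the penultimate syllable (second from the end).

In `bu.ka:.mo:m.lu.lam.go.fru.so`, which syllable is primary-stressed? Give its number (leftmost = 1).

7

The word has 8 syllables; the penultimate syllable (second from the end) is syllable 7 (fru).
Primary stress: syllable 7 → bu.ka:.mo:m.lu.lam.go.ˈfru.so.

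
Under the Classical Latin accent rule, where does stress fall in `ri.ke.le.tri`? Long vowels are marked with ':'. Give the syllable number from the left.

Classical Latin: stress the penult if heavy (long vowel or closed), else the antepenult.
Weights: 2 ke L, 3 le L, 4 tri L.
The penult (syllable 3, le) is light, so stress falls on the antepenult (syllable 2, ke).
Stress on syllable 2: ri.ˈke.le.tri.

2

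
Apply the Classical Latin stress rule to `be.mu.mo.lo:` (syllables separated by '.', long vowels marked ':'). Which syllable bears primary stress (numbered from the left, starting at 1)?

Classical Latin: stress the penult if heavy (long vowel or closed), else the antepenult.
Weights: 2 mu L, 3 mo L, 4 lo: H.
The penult (syllable 3, mo) is light, so stress falls on the antepenult (syllable 2, mu).
Stress on syllable 2: be.ˈmu.mo.lo:.

2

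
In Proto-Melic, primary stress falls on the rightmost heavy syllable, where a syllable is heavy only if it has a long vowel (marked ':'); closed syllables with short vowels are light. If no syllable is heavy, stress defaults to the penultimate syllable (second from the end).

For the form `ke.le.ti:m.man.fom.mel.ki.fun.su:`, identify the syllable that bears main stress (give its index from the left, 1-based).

9

Weights: 1 ke L, 2 le L, 3 ti:m H, 4 man L, 5 fom L, 6 mel L, 7 ki L, 8 fun L, 9 su: H.
Heavy syllables in the domain: 3, 9. The rightmost is syllable 9 (su:).
Primary stress: syllable 9 → ke.le.ti:m.man.fom.mel.ki.fun.ˈsu:.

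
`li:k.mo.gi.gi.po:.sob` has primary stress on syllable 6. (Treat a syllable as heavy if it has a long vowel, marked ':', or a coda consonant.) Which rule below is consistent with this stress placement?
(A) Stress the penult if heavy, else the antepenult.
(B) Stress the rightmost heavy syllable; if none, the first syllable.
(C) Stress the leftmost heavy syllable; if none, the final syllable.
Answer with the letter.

B

Rule A → syllable 5 (observed: 6).
Rule B → syllable 6 ✓.
Rule C → syllable 1 (observed: 6).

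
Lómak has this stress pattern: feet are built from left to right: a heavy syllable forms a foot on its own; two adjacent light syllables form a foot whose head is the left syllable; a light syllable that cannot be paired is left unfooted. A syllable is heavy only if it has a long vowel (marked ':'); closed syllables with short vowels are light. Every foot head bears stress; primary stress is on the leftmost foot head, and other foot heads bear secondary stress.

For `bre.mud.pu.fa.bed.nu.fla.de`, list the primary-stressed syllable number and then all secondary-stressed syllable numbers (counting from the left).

primary 1, secondary 3, 5, 7

Weights: 1 bre L, 2 mud L, 3 pu L, 4 fa L, 5 bed L, 6 nu L, 7 fla L, 8 de L.
Parse left to right (heavy = foot alone; LL = one foot; stranded L unfooted): (ˈbre.mud) (ˈpu.fa) (ˈbed.nu) (ˈfla.de).
Foot heads: 1, 3, 5, 7.
Primary stress on the leftmost head = syllable 1.
Secondary stress on 3, 5, 7: ˈbre.mud.ˌpu.fa.ˌbed.nu.ˌfla.de.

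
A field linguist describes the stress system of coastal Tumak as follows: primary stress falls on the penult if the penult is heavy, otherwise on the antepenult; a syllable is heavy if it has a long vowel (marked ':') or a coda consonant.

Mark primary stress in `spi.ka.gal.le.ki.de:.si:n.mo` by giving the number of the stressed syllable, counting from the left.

7

Weights: 6 de: H, 7 si:n H, 8 mo L.
The penult (syllable 7, si:n) is heavy, so it takes stress.
Primary stress: syllable 7 → spi.ka.gal.le.ki.de:.ˈsi:n.mo.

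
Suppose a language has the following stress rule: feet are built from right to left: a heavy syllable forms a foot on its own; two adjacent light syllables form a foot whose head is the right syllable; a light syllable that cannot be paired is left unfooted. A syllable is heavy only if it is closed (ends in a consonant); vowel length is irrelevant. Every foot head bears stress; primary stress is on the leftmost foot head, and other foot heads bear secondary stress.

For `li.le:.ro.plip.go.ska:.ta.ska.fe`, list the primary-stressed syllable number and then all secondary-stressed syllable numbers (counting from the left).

Weights: 1 li L, 2 le: L, 3 ro L, 4 plip H, 5 go L, 6 ska: L, 7 ta L, 8 ska L, 9 fe L.
Parse right to left (heavy = foot alone; LL = one foot; stranded L unfooted): li (le:.ˈro) (ˈplip) go (ska:.ˈta) (ska.ˈfe).
Foot heads: 3, 4, 7, 9.
Primary stress on the leftmost head = syllable 3.
Secondary stress on 4, 7, 9: li.le:.ˈro.ˌplip.go.ska:.ˌta.ska.ˌfe.

primary 3, secondary 4, 7, 9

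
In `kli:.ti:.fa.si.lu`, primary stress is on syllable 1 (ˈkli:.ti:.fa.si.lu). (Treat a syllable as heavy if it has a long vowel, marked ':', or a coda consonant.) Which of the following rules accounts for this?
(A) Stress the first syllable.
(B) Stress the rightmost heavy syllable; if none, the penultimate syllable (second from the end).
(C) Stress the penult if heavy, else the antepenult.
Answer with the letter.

A

Rule A → syllable 1 ✓.
Rule B → syllable 2 (observed: 1).
Rule C → syllable 3 (observed: 1).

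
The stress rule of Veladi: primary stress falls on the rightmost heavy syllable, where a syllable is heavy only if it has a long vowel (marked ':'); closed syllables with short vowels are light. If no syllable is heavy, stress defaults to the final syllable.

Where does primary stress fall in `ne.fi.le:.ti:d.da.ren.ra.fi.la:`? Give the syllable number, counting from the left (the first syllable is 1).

Weights: 1 ne L, 2 fi L, 3 le: H, 4 ti:d H, 5 da L, 6 ren L, 7 ra L, 8 fi L, 9 la: H.
Heavy syllables in the domain: 3, 4, 9. The rightmost is syllable 9 (la:).
Primary stress: syllable 9 → ne.fi.le:.ti:d.da.ren.ra.fi.ˈla:.

9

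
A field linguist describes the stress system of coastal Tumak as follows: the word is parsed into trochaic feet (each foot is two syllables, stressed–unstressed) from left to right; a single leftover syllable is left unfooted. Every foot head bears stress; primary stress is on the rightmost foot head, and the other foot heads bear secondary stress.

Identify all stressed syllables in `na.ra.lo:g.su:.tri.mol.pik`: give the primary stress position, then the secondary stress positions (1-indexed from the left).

Parse left to right into trochaic (ˈσσ) feet: (ˈna.ra) (ˈlo:g.su:) (ˈtri.mol) pik. Syllable 7 is left unfooted.
Foot heads (stressed positions): 1, 3, 5.
End Rule Rightmost: primary stress on the rightmost head = syllable 5.
Secondary stress on 1, 3: ˌna.ra.ˌlo:g.su:.ˈtri.mol.pik.

primary 5, secondary 1, 3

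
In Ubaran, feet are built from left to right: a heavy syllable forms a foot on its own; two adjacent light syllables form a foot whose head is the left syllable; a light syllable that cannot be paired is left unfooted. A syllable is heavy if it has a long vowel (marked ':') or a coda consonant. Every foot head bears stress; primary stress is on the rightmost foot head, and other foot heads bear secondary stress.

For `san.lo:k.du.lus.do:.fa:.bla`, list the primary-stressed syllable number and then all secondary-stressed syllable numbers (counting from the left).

primary 6, secondary 1, 2, 4, 5

Weights: 1 san H, 2 lo:k H, 3 du L, 4 lus H, 5 do: H, 6 fa: H, 7 bla L.
Parse left to right (heavy = foot alone; LL = one foot; stranded L unfooted): (ˈsan) (ˈlo:k) du (ˈlus) (ˈdo:) (ˈfa:) bla.
Foot heads: 1, 2, 4, 5, 6.
Primary stress on the rightmost head = syllable 6.
Secondary stress on 1, 2, 4, 5: ˌsan.ˌlo:k.du.ˌlus.ˌdo:.ˈfa:.bla.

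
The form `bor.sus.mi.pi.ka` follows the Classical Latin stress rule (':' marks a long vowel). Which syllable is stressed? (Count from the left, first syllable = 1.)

Classical Latin: stress the penult if heavy (long vowel or closed), else the antepenult.
Weights: 3 mi L, 4 pi L, 5 ka L.
The penult (syllable 4, pi) is light, so stress falls on the antepenult (syllable 3, mi).
Stress on syllable 3: bor.sus.ˈmi.pi.ka.

3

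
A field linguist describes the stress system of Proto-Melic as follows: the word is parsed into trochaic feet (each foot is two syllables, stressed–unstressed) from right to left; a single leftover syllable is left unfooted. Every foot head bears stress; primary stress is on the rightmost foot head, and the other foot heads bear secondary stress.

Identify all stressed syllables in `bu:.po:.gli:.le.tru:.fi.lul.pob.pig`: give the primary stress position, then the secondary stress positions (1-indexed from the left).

primary 8, secondary 2, 4, 6

Parse right to left into trochaic (ˈσσ) feet: bu: (ˈpo:.gli:) (ˈle.tru:) (ˈfi.lul) (ˈpob.pig). Syllable 1 is left unfooted.
Foot heads (stressed positions): 2, 4, 6, 8.
End Rule Rightmost: primary stress on the rightmost head = syllable 8.
Secondary stress on 2, 4, 6: bu:.ˌpo:.gli:.ˌle.tru:.ˌfi.lul.ˈpob.pig.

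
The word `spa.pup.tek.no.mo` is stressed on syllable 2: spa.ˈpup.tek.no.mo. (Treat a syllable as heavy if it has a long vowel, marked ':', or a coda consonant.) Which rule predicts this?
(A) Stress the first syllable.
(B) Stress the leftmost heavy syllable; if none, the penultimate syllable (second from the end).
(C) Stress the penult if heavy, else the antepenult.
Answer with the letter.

Rule A → syllable 1 (observed: 2).
Rule B → syllable 2 ✓.
Rule C → syllable 3 (observed: 2).

B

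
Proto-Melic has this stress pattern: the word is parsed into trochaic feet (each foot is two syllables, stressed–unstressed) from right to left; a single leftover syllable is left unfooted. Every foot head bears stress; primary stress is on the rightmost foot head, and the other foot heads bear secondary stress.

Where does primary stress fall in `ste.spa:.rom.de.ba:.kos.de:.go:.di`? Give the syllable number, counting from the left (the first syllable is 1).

8

Parse right to left into trochaic (ˈσσ) feet: ste (ˈspa:.rom) (ˈde.ba:) (ˈkos.de:) (ˈgo:.di). Syllable 1 is left unfooted.
Foot heads (stressed positions): 2, 4, 6, 8.
End Rule Rightmost: primary stress on the rightmost head = syllable 8.
Primary stress: syllable 8 → ste.spa:.rom.de.ba:.kos.de:.ˈgo:.di.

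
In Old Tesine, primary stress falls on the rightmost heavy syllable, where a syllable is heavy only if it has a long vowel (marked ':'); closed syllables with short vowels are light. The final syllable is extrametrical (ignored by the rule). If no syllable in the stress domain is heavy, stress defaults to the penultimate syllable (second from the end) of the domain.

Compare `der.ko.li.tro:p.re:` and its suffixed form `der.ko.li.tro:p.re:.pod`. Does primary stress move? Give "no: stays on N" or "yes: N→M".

yes: 4→5

Base `der.ko.li.tro:p.re:` (5 syllables):
  The final syllable (5, re:) is extrametrical; the stress domain is syllables 1–4.
  Weights: 1 der L, 2 ko L, 3 li L, 4 tro:p H.
  Heavy syllables in the domain: 4. The rightmost is syllable 4 (tro:p).
  → primary stress on syllable 4.
Suffixed `der.ko.li.tro:p.re:.pod` (6 syllables):
  The final syllable (6, pod) is extrametrical; the stress domain is syllables 1–5.
  Weights: 1 der L, 2 ko L, 3 li L, 4 tro:p H, 5 re: H.
  Heavy syllables in the domain: 4, 5. The rightmost is syllable 5 (re:).
  → primary stress on syllable 5.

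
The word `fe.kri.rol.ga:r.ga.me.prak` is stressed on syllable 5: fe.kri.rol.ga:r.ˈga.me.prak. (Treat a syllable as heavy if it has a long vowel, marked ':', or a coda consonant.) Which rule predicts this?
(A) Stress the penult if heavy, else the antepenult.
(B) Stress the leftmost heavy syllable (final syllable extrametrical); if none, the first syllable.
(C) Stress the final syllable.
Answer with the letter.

Rule A → syllable 5 ✓.
Rule B → syllable 3 (observed: 5).
Rule C → syllable 7 (observed: 5).

A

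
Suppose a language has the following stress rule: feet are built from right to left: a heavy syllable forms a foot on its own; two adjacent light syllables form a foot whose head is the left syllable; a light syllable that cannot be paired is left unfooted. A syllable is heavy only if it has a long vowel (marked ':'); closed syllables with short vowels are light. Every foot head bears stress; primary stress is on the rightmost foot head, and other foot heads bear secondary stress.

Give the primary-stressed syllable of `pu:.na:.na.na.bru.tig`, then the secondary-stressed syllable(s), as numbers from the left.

Weights: 1 pu: H, 2 na: H, 3 na L, 4 na L, 5 bru L, 6 tig L.
Parse right to left (heavy = foot alone; LL = one foot; stranded L unfooted): (ˈpu:) (ˈna:) (ˈna.na) (ˈbru.tig).
Foot heads: 1, 2, 3, 5.
Primary stress on the rightmost head = syllable 5.
Secondary stress on 1, 2, 3: ˌpu:.ˌna:.ˌna.na.ˈbru.tig.

primary 5, secondary 1, 2, 3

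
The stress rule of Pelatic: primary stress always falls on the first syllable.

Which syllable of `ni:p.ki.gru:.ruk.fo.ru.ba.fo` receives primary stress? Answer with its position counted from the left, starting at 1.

The word has 8 syllables; the first syllable is syllable 1 (ni:p).
Primary stress: syllable 1 → ˈni:p.ki.gru:.ruk.fo.ru.ba.fo.

1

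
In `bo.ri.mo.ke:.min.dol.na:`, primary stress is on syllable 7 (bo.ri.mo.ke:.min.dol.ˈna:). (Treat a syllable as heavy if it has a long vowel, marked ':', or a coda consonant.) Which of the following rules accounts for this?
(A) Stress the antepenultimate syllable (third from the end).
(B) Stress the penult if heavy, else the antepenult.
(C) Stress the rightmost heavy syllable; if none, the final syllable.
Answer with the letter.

C

Rule A → syllable 5 (observed: 7).
Rule B → syllable 6 (observed: 7).
Rule C → syllable 7 ✓.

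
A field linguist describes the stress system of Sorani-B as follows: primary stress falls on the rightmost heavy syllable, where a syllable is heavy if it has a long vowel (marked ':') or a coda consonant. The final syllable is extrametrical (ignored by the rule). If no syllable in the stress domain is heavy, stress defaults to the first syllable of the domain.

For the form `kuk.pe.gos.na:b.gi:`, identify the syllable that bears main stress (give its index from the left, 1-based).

The final syllable (5, gi:) is extrametrical; the stress domain is syllables 1–4.
Weights: 1 kuk H, 2 pe L, 3 gos H, 4 na:b H.
Heavy syllables in the domain: 1, 3, 4. The rightmost is syllable 4 (na:b).
Primary stress: syllable 4 → kuk.pe.gos.ˈna:b.gi:.

4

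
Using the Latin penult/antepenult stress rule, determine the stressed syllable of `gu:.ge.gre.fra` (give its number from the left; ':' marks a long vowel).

Classical Latin: stress the penult if heavy (long vowel or closed), else the antepenult.
Weights: 2 ge L, 3 gre L, 4 fra L.
The penult (syllable 3, gre) is light, so stress falls on the antepenult (syllable 2, ge).
Stress on syllable 2: gu:.ˈge.gre.fra.

2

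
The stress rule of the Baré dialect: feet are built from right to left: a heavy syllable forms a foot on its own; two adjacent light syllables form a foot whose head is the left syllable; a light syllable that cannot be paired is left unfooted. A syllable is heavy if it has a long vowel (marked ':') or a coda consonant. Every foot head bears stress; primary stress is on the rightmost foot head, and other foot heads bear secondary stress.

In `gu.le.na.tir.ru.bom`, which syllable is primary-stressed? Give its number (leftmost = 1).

6

Weights: 1 gu L, 2 le L, 3 na L, 4 tir H, 5 ru L, 6 bom H.
Parse right to left (heavy = foot alone; LL = one foot; stranded L unfooted): gu (ˈle.na) (ˈtir) ru (ˈbom).
Foot heads: 2, 4, 6.
Primary stress on the rightmost head = syllable 6.
Primary stress: syllable 6 → gu.le.na.tir.ru.ˈbom.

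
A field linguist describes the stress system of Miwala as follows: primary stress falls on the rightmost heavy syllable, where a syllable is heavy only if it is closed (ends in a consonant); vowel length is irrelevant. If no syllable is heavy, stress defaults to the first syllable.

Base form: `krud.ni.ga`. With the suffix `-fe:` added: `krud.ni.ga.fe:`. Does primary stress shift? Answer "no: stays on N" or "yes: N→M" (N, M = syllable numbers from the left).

Base `krud.ni.ga` (3 syllables):
  Weights: 1 krud H, 2 ni L, 3 ga L.
  Heavy syllables in the domain: 1. The rightmost is syllable 1 (krud).
  → primary stress on syllable 1.
Suffixed `krud.ni.ga.fe:` (4 syllables):
  Weights: 1 krud H, 2 ni L, 3 ga L, 4 fe: L.
  Heavy syllables in the domain: 1. The rightmost is syllable 1 (krud).
  → primary stress on syllable 1.

no: stays on 1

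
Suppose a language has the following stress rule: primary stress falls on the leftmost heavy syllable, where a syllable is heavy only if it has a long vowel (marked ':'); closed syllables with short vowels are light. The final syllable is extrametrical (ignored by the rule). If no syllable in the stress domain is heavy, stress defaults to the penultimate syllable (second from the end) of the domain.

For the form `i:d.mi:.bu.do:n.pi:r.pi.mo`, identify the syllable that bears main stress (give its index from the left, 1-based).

The final syllable (7, mo) is extrametrical; the stress domain is syllables 1–6.
Weights: 1 i:d H, 2 mi: H, 3 bu L, 4 do:n H, 5 pi:r H, 6 pi L.
Heavy syllables in the domain: 1, 2, 4, 5. The leftmost is syllable 1 (i:d).
Primary stress: syllable 1 → ˈi:d.mi:.bu.do:n.pi:r.pi.mo.

1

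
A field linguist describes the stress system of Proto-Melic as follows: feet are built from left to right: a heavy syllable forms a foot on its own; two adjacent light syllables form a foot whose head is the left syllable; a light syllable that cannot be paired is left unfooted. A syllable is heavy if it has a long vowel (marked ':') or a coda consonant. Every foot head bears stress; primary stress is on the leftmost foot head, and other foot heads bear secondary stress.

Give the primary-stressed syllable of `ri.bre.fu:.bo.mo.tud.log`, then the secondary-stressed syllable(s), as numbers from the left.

primary 1, secondary 3, 4, 6, 7

Weights: 1 ri L, 2 bre L, 3 fu: H, 4 bo L, 5 mo L, 6 tud H, 7 log H.
Parse left to right (heavy = foot alone; LL = one foot; stranded L unfooted): (ˈri.bre) (ˈfu:) (ˈbo.mo) (ˈtud) (ˈlog).
Foot heads: 1, 3, 4, 6, 7.
Primary stress on the leftmost head = syllable 1.
Secondary stress on 3, 4, 6, 7: ˈri.bre.ˌfu:.ˌbo.mo.ˌtud.ˌlog.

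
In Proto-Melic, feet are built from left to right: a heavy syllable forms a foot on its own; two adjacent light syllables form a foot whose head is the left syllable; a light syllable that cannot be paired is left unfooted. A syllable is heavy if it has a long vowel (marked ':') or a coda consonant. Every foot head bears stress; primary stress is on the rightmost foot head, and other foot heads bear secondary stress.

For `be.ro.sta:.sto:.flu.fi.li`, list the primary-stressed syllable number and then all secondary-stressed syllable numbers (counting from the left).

Weights: 1 be L, 2 ro L, 3 sta: H, 4 sto: H, 5 flu L, 6 fi L, 7 li L.
Parse left to right (heavy = foot alone; LL = one foot; stranded L unfooted): (ˈbe.ro) (ˈsta:) (ˈsto:) (ˈflu.fi) li.
Foot heads: 1, 3, 4, 5.
Primary stress on the rightmost head = syllable 5.
Secondary stress on 1, 3, 4: ˌbe.ro.ˌsta:.ˌsto:.ˈflu.fi.li.

primary 5, secondary 1, 3, 4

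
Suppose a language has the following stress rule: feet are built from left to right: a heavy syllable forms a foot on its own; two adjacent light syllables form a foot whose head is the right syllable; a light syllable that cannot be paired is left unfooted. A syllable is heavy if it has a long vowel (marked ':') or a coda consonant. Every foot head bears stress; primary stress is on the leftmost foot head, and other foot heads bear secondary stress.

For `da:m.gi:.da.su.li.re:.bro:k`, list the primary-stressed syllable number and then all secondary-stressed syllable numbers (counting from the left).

Weights: 1 da:m H, 2 gi: H, 3 da L, 4 su L, 5 li L, 6 re: H, 7 bro:k H.
Parse left to right (heavy = foot alone; LL = one foot; stranded L unfooted): (ˈda:m) (ˈgi:) (da.ˈsu) li (ˈre:) (ˈbro:k).
Foot heads: 1, 2, 4, 6, 7.
Primary stress on the leftmost head = syllable 1.
Secondary stress on 2, 4, 6, 7: ˈda:m.ˌgi:.da.ˌsu.li.ˌre:.ˌbro:k.

primary 1, secondary 2, 4, 6, 7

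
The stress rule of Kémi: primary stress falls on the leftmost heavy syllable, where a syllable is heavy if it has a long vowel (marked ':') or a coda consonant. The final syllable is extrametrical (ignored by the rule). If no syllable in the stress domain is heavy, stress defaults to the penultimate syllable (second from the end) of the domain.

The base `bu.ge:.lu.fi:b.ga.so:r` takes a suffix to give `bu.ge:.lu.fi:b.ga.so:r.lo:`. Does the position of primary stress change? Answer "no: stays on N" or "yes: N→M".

no: stays on 2

Base `bu.ge:.lu.fi:b.ga.so:r` (6 syllables):
  The final syllable (6, so:r) is extrametrical; the stress domain is syllables 1–5.
  Weights: 1 bu L, 2 ge: H, 3 lu L, 4 fi:b H, 5 ga L.
  Heavy syllables in the domain: 2, 4. The leftmost is syllable 2 (ge:).
  → primary stress on syllable 2.
Suffixed `bu.ge:.lu.fi:b.ga.so:r.lo:` (7 syllables):
  The final syllable (7, lo:) is extrametrical; the stress domain is syllables 1–6.
  Weights: 1 bu L, 2 ge: H, 3 lu L, 4 fi:b H, 5 ga L, 6 so:r H.
  Heavy syllables in the domain: 2, 4, 6. The leftmost is syllable 2 (ge:).
  → primary stress on syllable 2.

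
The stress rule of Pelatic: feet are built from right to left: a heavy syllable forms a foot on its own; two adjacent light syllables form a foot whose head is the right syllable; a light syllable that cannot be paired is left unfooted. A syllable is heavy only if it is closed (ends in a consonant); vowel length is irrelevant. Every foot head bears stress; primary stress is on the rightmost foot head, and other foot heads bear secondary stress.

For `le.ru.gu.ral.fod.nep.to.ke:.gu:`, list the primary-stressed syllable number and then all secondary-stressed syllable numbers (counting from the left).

primary 9, secondary 3, 4, 5, 6

Weights: 1 le L, 2 ru L, 3 gu L, 4 ral H, 5 fod H, 6 nep H, 7 to L, 8 ke: L, 9 gu: L.
Parse right to left (heavy = foot alone; LL = one foot; stranded L unfooted): le (ru.ˈgu) (ˈral) (ˈfod) (ˈnep) to (ke:.ˈgu:).
Foot heads: 3, 4, 5, 6, 9.
Primary stress on the rightmost head = syllable 9.
Secondary stress on 3, 4, 5, 6: le.ru.ˌgu.ˌral.ˌfod.ˌnep.to.ke:.ˈgu:.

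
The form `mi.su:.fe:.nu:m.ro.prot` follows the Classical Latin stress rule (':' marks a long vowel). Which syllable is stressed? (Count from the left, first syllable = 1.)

Classical Latin: stress the penult if heavy (long vowel or closed), else the antepenult.
Weights: 4 nu:m H, 5 ro L, 6 prot H.
The penult (syllable 5, ro) is light, so stress falls on the antepenult (syllable 4, nu:m).
Stress on syllable 4: mi.su:.fe:.ˈnu:m.ro.prot.

4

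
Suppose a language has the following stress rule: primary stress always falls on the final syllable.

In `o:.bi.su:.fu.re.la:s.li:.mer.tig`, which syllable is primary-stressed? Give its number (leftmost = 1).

The word has 9 syllables; the final syllable is syllable 9 (tig).
Primary stress: syllable 9 → o:.bi.su:.fu.re.la:s.li:.mer.ˈtig.

9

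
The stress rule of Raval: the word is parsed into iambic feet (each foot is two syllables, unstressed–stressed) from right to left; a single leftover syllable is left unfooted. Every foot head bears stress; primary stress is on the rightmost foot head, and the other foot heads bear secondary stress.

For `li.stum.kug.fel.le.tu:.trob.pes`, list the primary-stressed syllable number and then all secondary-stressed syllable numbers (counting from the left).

Parse right to left into iambic (σˈσ) feet: (li.ˈstum) (kug.ˈfel) (le.ˈtu:) (trob.ˈpes).
Foot heads (stressed positions): 2, 4, 6, 8.
End Rule Rightmost: primary stress on the rightmost head = syllable 8.
Secondary stress on 2, 4, 6: li.ˌstum.kug.ˌfel.le.ˌtu:.trob.ˈpes.

primary 8, secondary 2, 4, 6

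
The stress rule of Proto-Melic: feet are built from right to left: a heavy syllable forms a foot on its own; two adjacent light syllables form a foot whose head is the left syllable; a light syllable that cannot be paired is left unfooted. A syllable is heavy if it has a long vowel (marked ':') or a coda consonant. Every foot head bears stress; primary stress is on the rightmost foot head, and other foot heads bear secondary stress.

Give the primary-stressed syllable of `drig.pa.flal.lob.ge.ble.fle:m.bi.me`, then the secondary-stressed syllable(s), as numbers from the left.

Weights: 1 drig H, 2 pa L, 3 flal H, 4 lob H, 5 ge L, 6 ble L, 7 fle:m H, 8 bi L, 9 me L.
Parse right to left (heavy = foot alone; LL = one foot; stranded L unfooted): (ˈdrig) pa (ˈflal) (ˈlob) (ˈge.ble) (ˈfle:m) (ˈbi.me).
Foot heads: 1, 3, 4, 5, 7, 8.
Primary stress on the rightmost head = syllable 8.
Secondary stress on 1, 3, 4, 5, 7: ˌdrig.pa.ˌflal.ˌlob.ˌge.ble.ˌfle:m.ˈbi.me.

primary 8, secondary 1, 3, 4, 5, 7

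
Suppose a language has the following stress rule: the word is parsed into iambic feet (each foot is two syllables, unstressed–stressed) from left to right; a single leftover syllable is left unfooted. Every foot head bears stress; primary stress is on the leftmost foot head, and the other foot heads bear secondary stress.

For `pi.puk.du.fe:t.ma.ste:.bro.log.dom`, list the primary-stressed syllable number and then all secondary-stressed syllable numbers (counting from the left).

primary 2, secondary 4, 6, 8

Parse left to right into iambic (σˈσ) feet: (pi.ˈpuk) (du.ˈfe:t) (ma.ˈste:) (bro.ˈlog) dom. Syllable 9 is left unfooted.
Foot heads (stressed positions): 2, 4, 6, 8.
End Rule Leftmost: primary stress on the leftmost head = syllable 2.
Secondary stress on 4, 6, 8: pi.ˈpuk.du.ˌfe:t.ma.ˌste:.bro.ˌlog.dom.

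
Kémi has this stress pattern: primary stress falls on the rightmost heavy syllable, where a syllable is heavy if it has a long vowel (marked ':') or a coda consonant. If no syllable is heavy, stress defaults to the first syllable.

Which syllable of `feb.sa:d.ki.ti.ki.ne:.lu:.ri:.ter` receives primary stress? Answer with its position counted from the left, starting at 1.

Weights: 1 feb H, 2 sa:d H, 3 ki L, 4 ti L, 5 ki L, 6 ne: H, 7 lu: H, 8 ri: H, 9 ter H.
Heavy syllables in the domain: 1, 2, 6, 7, 8, 9. The rightmost is syllable 9 (ter).
Primary stress: syllable 9 → feb.sa:d.ki.ti.ki.ne:.lu:.ri:.ˈter.

9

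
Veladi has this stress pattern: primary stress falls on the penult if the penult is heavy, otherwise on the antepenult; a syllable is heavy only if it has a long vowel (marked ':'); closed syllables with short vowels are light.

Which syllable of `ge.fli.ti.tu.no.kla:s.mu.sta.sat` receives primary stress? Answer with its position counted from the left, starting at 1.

Weights: 7 mu L, 8 sta L, 9 sat L.
The penult (syllable 8, sta) is light, so stress falls on the antepenult (syllable 7, mu).
Primary stress: syllable 7 → ge.fli.ti.tu.no.kla:s.ˈmu.sta.sat.

7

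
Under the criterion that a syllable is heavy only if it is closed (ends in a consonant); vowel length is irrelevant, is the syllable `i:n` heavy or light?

heavy

`i:n`: long vowel, closed (coda /n/). Closed (coda /n/) → heavy.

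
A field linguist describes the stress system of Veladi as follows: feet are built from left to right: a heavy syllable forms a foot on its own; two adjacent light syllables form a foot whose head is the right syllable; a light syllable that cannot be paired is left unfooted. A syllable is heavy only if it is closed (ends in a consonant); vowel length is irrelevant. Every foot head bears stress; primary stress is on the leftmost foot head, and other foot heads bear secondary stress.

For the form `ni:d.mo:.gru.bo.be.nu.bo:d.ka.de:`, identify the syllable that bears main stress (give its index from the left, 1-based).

1

Weights: 1 ni:d H, 2 mo: L, 3 gru L, 4 bo L, 5 be L, 6 nu L, 7 bo:d H, 8 ka L, 9 de: L.
Parse left to right (heavy = foot alone; LL = one foot; stranded L unfooted): (ˈni:d) (mo:.ˈgru) (bo.ˈbe) nu (ˈbo:d) (ka.ˈde:).
Foot heads: 1, 3, 5, 7, 9.
Primary stress on the leftmost head = syllable 1.
Primary stress: syllable 1 → ˈni:d.mo:.gru.bo.be.nu.bo:d.ka.de:.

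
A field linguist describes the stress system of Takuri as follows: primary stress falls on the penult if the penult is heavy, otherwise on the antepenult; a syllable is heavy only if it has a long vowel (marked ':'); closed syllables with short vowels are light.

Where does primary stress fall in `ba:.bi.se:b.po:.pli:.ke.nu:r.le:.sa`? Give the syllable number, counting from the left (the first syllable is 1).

Weights: 7 nu:r H, 8 le: H, 9 sa L.
The penult (syllable 8, le:) is heavy, so it takes stress.
Primary stress: syllable 8 → ba:.bi.se:b.po:.pli:.ke.nu:r.ˈle:.sa.

8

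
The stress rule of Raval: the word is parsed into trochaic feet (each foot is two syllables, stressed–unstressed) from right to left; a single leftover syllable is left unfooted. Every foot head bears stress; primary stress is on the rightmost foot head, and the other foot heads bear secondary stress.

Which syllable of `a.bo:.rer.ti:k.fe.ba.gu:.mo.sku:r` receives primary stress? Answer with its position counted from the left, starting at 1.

Parse right to left into trochaic (ˈσσ) feet: a (ˈbo:.rer) (ˈti:k.fe) (ˈba.gu:) (ˈmo.sku:r). Syllable 1 is left unfooted.
Foot heads (stressed positions): 2, 4, 6, 8.
End Rule Rightmost: primary stress on the rightmost head = syllable 8.
Primary stress: syllable 8 → a.bo:.rer.ti:k.fe.ba.gu:.ˈmo.sku:r.

8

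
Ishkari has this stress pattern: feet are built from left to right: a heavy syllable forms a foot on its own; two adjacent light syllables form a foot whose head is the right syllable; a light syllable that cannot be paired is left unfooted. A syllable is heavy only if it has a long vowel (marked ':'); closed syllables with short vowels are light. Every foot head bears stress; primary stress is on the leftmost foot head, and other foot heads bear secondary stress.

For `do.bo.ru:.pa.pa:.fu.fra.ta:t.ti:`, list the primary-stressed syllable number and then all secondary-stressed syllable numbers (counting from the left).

Weights: 1 do L, 2 bo L, 3 ru: H, 4 pa L, 5 pa: H, 6 fu L, 7 fra L, 8 ta:t H, 9 ti: H.
Parse left to right (heavy = foot alone; LL = one foot; stranded L unfooted): (do.ˈbo) (ˈru:) pa (ˈpa:) (fu.ˈfra) (ˈta:t) (ˈti:).
Foot heads: 2, 3, 5, 7, 8, 9.
Primary stress on the leftmost head = syllable 2.
Secondary stress on 3, 5, 7, 8, 9: do.ˈbo.ˌru:.pa.ˌpa:.fu.ˌfra.ˌta:t.ˌti:.

primary 2, secondary 3, 5, 7, 8, 9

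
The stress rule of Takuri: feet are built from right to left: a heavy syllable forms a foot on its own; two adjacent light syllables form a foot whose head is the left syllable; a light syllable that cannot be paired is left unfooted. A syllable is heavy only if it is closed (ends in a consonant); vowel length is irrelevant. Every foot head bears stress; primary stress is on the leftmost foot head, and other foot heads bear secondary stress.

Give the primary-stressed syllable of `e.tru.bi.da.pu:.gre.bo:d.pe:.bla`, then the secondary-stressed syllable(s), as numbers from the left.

Weights: 1 e L, 2 tru L, 3 bi L, 4 da L, 5 pu: L, 6 gre L, 7 bo:d H, 8 pe: L, 9 bla L.
Parse right to left (heavy = foot alone; LL = one foot; stranded L unfooted): (ˈe.tru) (ˈbi.da) (ˈpu:.gre) (ˈbo:d) (ˈpe:.bla).
Foot heads: 1, 3, 5, 7, 8.
Primary stress on the leftmost head = syllable 1.
Secondary stress on 3, 5, 7, 8: ˈe.tru.ˌbi.da.ˌpu:.gre.ˌbo:d.ˌpe:.bla.

primary 1, secondary 3, 5, 7, 8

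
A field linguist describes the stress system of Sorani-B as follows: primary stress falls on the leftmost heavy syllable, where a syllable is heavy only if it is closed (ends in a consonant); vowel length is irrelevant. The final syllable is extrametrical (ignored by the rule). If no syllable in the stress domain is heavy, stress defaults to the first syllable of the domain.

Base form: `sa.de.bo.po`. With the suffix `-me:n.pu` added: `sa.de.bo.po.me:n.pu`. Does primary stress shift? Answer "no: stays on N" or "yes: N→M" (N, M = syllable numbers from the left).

yes: 1→5

Base `sa.de.bo.po` (4 syllables):
  The final syllable (4, po) is extrametrical; the stress domain is syllables 1–3.
  Weights: 1 sa L, 2 de L, 3 bo L.
  No heavy syllable in the domain; default to the first syllable of the domain = syllable 1.
  → primary stress on syllable 1.
Suffixed `sa.de.bo.po.me:n.pu` (6 syllables):
  The final syllable (6, pu) is extrametrical; the stress domain is syllables 1–5.
  Weights: 1 sa L, 2 de L, 3 bo L, 4 po L, 5 me:n H.
  Heavy syllables in the domain: 5. The leftmost is syllable 5 (me:n).
  → primary stress on syllable 5.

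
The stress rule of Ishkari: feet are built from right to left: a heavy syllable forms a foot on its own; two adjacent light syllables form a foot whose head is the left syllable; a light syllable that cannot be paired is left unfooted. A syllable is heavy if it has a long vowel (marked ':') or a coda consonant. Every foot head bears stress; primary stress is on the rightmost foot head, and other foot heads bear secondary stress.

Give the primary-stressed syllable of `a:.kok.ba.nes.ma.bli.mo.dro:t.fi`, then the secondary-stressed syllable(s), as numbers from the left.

Weights: 1 a: H, 2 kok H, 3 ba L, 4 nes H, 5 ma L, 6 bli L, 7 mo L, 8 dro:t H, 9 fi L.
Parse right to left (heavy = foot alone; LL = one foot; stranded L unfooted): (ˈa:) (ˈkok) ba (ˈnes) ma (ˈbli.mo) (ˈdro:t) fi.
Foot heads: 1, 2, 4, 6, 8.
Primary stress on the rightmost head = syllable 8.
Secondary stress on 1, 2, 4, 6: ˌa:.ˌkok.ba.ˌnes.ma.ˌbli.mo.ˈdro:t.fi.

primary 8, secondary 1, 2, 4, 6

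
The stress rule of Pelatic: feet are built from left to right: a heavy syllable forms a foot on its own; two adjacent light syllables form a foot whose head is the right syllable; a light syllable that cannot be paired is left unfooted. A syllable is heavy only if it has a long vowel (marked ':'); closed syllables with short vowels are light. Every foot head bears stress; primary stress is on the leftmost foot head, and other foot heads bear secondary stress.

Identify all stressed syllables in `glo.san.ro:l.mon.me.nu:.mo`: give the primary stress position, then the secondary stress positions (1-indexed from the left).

primary 2, secondary 3, 5, 6

Weights: 1 glo L, 2 san L, 3 ro:l H, 4 mon L, 5 me L, 6 nu: H, 7 mo L.
Parse left to right (heavy = foot alone; LL = one foot; stranded L unfooted): (glo.ˈsan) (ˈro:l) (mon.ˈme) (ˈnu:) mo.
Foot heads: 2, 3, 5, 6.
Primary stress on the leftmost head = syllable 2.
Secondary stress on 3, 5, 6: glo.ˈsan.ˌro:l.mon.ˌme.ˌnu:.mo.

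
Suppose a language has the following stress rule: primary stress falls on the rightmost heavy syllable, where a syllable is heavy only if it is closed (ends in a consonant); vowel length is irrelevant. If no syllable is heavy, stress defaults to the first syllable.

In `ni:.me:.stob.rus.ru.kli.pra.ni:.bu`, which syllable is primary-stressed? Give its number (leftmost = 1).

Weights: 1 ni: L, 2 me: L, 3 stob H, 4 rus H, 5 ru L, 6 kli L, 7 pra L, 8 ni: L, 9 bu L.
Heavy syllables in the domain: 3, 4. The rightmost is syllable 4 (rus).
Primary stress: syllable 4 → ni:.me:.stob.ˈrus.ru.kli.pra.ni:.bu.

4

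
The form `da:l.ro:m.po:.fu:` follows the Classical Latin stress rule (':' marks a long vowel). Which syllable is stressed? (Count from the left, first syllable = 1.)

3

Classical Latin: stress the penult if heavy (long vowel or closed), else the antepenult.
Weights: 2 ro:m H, 3 po: H, 4 fu: H.
The penult (syllable 3, po:) is heavy, so it takes stress.
Stress on syllable 3: da:l.ro:m.ˈpo:.fu:.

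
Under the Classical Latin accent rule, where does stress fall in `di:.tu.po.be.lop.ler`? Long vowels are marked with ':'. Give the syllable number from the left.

5

Classical Latin: stress the penult if heavy (long vowel or closed), else the antepenult.
Weights: 4 be L, 5 lop H, 6 ler H.
The penult (syllable 5, lop) is heavy, so it takes stress.
Stress on syllable 5: di:.tu.po.be.ˈlop.ler.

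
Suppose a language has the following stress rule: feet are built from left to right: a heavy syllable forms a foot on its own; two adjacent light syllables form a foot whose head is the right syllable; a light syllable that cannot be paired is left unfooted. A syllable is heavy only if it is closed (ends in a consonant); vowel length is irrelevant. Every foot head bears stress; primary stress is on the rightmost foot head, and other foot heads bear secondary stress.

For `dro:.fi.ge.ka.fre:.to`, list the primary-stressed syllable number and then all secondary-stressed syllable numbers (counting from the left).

primary 6, secondary 2, 4

Weights: 1 dro: L, 2 fi L, 3 ge L, 4 ka L, 5 fre: L, 6 to L.
Parse left to right (heavy = foot alone; LL = one foot; stranded L unfooted): (dro:.ˈfi) (ge.ˈka) (fre:.ˈto).
Foot heads: 2, 4, 6.
Primary stress on the rightmost head = syllable 6.
Secondary stress on 2, 4: dro:.ˌfi.ge.ˌka.fre:.ˈto.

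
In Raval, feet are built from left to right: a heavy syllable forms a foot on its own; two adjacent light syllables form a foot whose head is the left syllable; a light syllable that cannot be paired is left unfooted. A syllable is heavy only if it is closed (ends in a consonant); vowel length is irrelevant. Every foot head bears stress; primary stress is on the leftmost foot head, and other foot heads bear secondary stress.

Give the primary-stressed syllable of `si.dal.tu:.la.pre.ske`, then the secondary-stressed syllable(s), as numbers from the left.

Weights: 1 si L, 2 dal H, 3 tu: L, 4 la L, 5 pre L, 6 ske L.
Parse left to right (heavy = foot alone; LL = one foot; stranded L unfooted): si (ˈdal) (ˈtu:.la) (ˈpre.ske).
Foot heads: 2, 3, 5.
Primary stress on the leftmost head = syllable 2.
Secondary stress on 3, 5: si.ˈdal.ˌtu:.la.ˌpre.ske.

primary 2, secondary 3, 5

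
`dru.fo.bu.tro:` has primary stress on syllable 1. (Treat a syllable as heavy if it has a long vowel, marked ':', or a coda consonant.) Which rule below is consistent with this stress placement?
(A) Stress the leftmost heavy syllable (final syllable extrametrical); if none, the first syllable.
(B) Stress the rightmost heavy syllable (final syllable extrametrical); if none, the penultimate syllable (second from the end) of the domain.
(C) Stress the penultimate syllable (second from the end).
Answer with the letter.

A

Rule A → syllable 1 ✓.
Rule B → syllable 2 (observed: 1).
Rule C → syllable 3 (observed: 1).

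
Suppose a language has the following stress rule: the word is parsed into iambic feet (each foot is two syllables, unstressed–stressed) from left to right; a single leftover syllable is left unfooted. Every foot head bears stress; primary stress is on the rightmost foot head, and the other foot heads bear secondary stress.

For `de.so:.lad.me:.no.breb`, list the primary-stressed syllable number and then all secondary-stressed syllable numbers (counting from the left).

Parse left to right into iambic (σˈσ) feet: (de.ˈso:) (lad.ˈme:) (no.ˈbreb).
Foot heads (stressed positions): 2, 4, 6.
End Rule Rightmost: primary stress on the rightmost head = syllable 6.
Secondary stress on 2, 4: de.ˌso:.lad.ˌme:.no.ˈbreb.

primary 6, secondary 2, 4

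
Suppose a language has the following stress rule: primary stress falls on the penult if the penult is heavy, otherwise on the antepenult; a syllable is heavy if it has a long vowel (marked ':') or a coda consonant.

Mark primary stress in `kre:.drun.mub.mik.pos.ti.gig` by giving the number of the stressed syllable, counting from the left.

5

Weights: 5 pos H, 6 ti L, 7 gig H.
The penult (syllable 6, ti) is light, so stress falls on the antepenult (syllable 5, pos).
Primary stress: syllable 5 → kre:.drun.mub.mik.ˈpos.ti.gig.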